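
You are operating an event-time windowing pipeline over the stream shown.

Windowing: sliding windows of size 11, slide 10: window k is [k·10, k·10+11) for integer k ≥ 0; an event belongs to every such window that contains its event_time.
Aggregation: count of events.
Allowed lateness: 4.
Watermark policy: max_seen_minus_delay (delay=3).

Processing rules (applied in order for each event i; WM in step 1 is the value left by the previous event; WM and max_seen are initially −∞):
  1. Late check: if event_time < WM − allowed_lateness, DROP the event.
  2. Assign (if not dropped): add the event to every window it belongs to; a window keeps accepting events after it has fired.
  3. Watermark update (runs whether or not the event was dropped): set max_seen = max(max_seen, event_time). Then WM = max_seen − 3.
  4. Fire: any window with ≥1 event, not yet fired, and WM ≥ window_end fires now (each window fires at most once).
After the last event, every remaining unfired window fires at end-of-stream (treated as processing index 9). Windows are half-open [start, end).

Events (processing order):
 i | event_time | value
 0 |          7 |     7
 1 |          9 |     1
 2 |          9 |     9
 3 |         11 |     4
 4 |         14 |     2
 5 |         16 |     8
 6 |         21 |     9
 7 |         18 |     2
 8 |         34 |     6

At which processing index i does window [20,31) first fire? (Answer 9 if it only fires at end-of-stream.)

8

i=0 t=7 v=7: → [0,11); WM=4
i=1 t=9 v=1: → [0,11); WM=6
i=2 t=9 v=9: → [0,11); WM=6
i=3 t=11 v=4: → [10,21); WM=8
i=4 t=14 v=2: → [10,21); WM=11; [0,11) fires=3
i=5 t=16 v=8: → [10,21); WM=13
i=6 t=21 v=9: → [20,31); WM=18
i=7 t=18 v=2: → [10,21); WM=18
i=8 t=34 v=6: → [30,41); WM=31; [10,21) fires=4 [20,31) fires=1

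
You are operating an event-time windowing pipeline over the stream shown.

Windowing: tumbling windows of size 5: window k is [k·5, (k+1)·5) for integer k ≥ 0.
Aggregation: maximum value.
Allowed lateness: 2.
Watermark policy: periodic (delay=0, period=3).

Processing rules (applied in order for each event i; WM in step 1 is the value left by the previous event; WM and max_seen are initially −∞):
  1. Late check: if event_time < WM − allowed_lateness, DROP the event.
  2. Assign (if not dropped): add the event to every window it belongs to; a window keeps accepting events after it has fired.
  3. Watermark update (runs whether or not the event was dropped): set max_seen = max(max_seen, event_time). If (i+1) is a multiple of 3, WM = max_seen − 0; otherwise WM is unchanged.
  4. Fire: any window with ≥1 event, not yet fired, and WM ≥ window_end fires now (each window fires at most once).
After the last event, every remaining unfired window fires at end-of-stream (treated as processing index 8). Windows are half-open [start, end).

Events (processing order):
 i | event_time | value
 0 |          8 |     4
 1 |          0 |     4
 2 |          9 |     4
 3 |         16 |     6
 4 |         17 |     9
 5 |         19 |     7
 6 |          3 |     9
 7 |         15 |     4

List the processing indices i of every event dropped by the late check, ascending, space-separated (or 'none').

i=0 t=8 v=4: → [5,10); WM=−∞
i=1 t=0 v=4: → [0,5); WM=−∞
i=2 t=9 v=4: → [5,10); WM=9; [0,5) fires=4
i=3 t=16 v=6: → [15,20); WM=9
i=4 t=17 v=9: → [15,20); WM=9
i=5 t=19 v=7: → [15,20); WM=19; [5,10) fires=4
i=6 t=3 v=9: DROP (t<19-2); WM=19
i=7 t=15 v=4: DROP (t<19-2); WM=19

6 7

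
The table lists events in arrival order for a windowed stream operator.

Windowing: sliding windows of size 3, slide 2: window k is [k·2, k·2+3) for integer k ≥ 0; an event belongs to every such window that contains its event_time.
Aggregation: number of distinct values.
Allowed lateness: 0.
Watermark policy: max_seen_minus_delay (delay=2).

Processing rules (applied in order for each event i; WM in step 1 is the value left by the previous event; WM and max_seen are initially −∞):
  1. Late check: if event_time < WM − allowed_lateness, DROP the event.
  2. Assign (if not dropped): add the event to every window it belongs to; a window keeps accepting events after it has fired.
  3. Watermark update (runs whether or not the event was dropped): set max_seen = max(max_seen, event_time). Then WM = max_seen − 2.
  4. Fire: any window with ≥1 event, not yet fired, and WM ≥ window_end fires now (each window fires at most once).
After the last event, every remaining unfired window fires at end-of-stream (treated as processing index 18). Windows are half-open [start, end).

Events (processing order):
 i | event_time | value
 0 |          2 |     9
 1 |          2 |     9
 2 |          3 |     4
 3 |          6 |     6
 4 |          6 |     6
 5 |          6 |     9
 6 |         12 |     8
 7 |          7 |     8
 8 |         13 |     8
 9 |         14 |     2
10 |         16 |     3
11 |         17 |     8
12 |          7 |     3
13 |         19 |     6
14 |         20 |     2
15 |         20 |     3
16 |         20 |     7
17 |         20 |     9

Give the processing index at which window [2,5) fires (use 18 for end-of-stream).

6

i=0 t=2 v=9: → [2,5),[0,3); WM=0
i=1 t=2 v=9: → [2,5),[0,3); WM=0
i=2 t=3 v=4: → [2,5); WM=1
i=3 t=6 v=6: → [6,9),[4,7); WM=4; [0,3) fires=1
i=4 t=6 v=6: → [6,9),[4,7); WM=4
i=5 t=6 v=9: → [6,9),[4,7); WM=4
i=6 t=12 v=8: → [12,15),[10,13); WM=10; [2,5) fires=2 [4,7) fires=2 [6,9) fires=2
i=7 t=7 v=8: DROP (t<10-0); WM=10
i=8 t=13 v=8: → [12,15); WM=11
i=9 t=14 v=2: → [14,17),[12,15); WM=12
i=10 t=16 v=3: → [16,19),[14,17); WM=14; [10,13) fires=1
i=11 t=17 v=8: → [16,19); WM=15; [12,15) fires=2
i=12 t=7 v=3: DROP (t<15-0); WM=15
i=13 t=19 v=6: → [18,21); WM=17; [14,17) fires=2
i=14 t=20 v=2: → [20,23),[18,21); WM=18
i=15 t=20 v=3: → [20,23),[18,21); WM=18
i=16 t=20 v=7: → [20,23),[18,21); WM=18
i=17 t=20 v=9: → [20,23),[18,21); WM=18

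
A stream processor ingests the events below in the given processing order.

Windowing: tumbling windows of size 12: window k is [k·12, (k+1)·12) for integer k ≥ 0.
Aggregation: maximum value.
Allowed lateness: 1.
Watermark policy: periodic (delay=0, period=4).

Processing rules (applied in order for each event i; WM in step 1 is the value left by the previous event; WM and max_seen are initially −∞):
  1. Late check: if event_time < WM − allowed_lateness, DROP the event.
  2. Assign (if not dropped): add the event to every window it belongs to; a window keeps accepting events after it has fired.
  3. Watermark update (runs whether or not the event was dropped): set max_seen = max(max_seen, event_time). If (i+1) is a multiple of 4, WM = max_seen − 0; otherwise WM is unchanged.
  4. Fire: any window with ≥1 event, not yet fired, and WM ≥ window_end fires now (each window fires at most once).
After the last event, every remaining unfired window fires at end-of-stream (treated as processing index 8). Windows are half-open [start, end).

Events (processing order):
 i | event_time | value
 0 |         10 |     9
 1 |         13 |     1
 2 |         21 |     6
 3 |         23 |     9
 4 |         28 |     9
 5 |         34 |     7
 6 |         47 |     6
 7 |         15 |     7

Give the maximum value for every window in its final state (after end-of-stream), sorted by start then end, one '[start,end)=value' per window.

[0,12)=9 [12,24)=9 [24,36)=9 [36,48)=6

i=0 t=10 v=9: → [0,12); WM=−∞
i=1 t=13 v=1: → [12,24); WM=−∞
i=2 t=21 v=6: → [12,24); WM=−∞
i=3 t=23 v=9: → [12,24); WM=23; [0,12) fires=9
i=4 t=28 v=9: → [24,36); WM=23
i=5 t=34 v=7: → [24,36); WM=23
i=6 t=47 v=6: → [36,48); WM=23
i=7 t=15 v=7: DROP (t<23-1); WM=47; [12,24) fires=9 [24,36) fires=9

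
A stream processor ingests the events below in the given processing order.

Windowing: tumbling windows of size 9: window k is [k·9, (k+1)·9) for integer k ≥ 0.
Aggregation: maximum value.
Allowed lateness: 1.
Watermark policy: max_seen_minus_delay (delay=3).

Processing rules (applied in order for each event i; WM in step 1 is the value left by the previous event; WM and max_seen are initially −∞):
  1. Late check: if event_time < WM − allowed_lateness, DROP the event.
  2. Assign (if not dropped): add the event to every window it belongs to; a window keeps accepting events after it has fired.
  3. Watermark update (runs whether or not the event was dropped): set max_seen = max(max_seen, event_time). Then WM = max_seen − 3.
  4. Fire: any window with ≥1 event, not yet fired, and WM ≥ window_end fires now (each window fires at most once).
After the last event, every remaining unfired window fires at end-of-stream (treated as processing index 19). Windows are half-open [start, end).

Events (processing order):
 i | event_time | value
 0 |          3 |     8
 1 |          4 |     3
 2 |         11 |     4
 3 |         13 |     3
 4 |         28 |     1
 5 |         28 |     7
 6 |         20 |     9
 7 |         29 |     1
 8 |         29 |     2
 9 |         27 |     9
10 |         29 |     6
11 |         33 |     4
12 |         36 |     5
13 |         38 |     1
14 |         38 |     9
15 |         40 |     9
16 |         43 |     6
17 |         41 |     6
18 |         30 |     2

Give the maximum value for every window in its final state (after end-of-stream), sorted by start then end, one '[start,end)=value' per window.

i=0 t=3 v=8: → [0,9); WM=0
i=1 t=4 v=3: → [0,9); WM=1
i=2 t=11 v=4: → [9,18); WM=8
i=3 t=13 v=3: → [9,18); WM=10; [0,9) fires=8
i=4 t=28 v=1: → [27,36); WM=25; [9,18) fires=4
i=5 t=28 v=7: → [27,36); WM=25
i=6 t=20 v=9: DROP (t<25-1); WM=25
i=7 t=29 v=1: → [27,36); WM=26
i=8 t=29 v=2: → [27,36); WM=26
i=9 t=27 v=9: → [27,36); WM=26
i=10 t=29 v=6: → [27,36); WM=26
i=11 t=33 v=4: → [27,36); WM=30
i=12 t=36 v=5: → [36,45); WM=33
i=13 t=38 v=1: → [36,45); WM=35
i=14 t=38 v=9: → [36,45); WM=35
i=15 t=40 v=9: → [36,45); WM=37; [27,36) fires=9
i=16 t=43 v=6: → [36,45); WM=40
i=17 t=41 v=6: → [36,45); WM=40
i=18 t=30 v=2: DROP (t<40-1); WM=40

[0,9)=8 [9,18)=4 [27,36)=9 [36,45)=9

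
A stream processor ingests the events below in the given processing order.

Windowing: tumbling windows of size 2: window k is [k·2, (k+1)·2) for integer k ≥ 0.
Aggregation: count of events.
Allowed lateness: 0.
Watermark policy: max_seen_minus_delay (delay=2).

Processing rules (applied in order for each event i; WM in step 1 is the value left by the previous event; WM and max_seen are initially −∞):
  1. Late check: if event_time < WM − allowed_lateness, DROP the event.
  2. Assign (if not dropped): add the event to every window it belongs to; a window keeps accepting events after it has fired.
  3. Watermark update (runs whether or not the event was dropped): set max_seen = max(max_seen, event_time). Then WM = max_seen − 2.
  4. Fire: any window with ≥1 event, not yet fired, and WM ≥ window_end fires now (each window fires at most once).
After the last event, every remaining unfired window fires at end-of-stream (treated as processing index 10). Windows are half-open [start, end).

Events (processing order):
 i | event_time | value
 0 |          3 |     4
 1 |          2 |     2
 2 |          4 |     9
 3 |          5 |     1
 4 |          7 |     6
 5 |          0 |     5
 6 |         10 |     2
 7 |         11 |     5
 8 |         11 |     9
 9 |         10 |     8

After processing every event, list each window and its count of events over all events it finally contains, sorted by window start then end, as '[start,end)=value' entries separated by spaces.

[2,4)=2 [4,6)=2 [6,8)=1 [10,12)=4

i=0 t=3 v=4: → [2,4); WM=1
i=1 t=2 v=2: → [2,4); WM=1
i=2 t=4 v=9: → [4,6); WM=2
i=3 t=5 v=1: → [4,6); WM=3
i=4 t=7 v=6: → [6,8); WM=5; [2,4) fires=2
i=5 t=0 v=5: DROP (t<5-0); WM=5
i=6 t=10 v=2: → [10,12); WM=8; [4,6) fires=2 [6,8) fires=1
i=7 t=11 v=5: → [10,12); WM=9
i=8 t=11 v=9: → [10,12); WM=9
i=9 t=10 v=8: → [10,12); WM=9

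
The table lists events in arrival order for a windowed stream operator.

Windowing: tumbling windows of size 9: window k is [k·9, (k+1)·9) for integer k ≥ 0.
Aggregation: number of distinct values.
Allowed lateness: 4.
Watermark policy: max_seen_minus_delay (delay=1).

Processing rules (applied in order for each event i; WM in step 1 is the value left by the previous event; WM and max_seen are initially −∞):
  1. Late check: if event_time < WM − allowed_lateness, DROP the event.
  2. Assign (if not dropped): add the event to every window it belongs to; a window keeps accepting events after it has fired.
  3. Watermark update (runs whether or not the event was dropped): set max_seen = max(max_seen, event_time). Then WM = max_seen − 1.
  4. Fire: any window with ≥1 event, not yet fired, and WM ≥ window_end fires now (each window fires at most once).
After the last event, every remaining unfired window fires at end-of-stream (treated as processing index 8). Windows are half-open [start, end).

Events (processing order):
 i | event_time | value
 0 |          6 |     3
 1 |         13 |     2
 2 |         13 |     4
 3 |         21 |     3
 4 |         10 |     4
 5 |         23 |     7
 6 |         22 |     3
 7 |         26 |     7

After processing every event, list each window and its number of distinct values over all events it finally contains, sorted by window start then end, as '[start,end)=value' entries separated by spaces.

i=0 t=6 v=3: → [0,9); WM=5
i=1 t=13 v=2: → [9,18); WM=12; [0,9) fires=1
i=2 t=13 v=4: → [9,18); WM=12
i=3 t=21 v=3: → [18,27); WM=20; [9,18) fires=2
i=4 t=10 v=4: DROP (t<20-4); WM=20
i=5 t=23 v=7: → [18,27); WM=22
i=6 t=22 v=3: → [18,27); WM=22
i=7 t=26 v=7: → [18,27); WM=25

[0,9)=1 [9,18)=2 [18,27)=2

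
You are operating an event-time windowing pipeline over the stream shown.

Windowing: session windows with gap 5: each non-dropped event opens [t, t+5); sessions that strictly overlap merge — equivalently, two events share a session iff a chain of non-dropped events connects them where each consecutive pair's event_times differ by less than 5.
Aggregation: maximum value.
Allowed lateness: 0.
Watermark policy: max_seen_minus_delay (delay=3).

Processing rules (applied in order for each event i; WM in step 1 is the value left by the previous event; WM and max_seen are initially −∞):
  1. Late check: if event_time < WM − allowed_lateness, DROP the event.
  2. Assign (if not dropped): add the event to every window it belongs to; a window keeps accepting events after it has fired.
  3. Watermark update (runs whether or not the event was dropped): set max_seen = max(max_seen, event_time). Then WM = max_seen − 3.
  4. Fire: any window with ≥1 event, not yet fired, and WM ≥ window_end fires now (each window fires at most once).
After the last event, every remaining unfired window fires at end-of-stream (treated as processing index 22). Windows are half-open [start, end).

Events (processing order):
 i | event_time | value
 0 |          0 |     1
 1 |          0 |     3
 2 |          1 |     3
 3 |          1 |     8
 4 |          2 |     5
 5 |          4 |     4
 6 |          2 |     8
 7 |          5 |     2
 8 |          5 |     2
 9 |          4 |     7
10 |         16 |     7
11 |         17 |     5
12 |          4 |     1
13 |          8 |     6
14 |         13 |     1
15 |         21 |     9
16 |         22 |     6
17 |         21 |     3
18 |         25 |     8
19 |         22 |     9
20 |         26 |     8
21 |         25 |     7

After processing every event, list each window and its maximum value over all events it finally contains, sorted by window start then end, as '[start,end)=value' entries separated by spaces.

[0,10)=8 [16,31)=9

i=0 t=0 v=1: → [0,5); WM=-3
i=1 t=0 v=3: → [0,5); WM=-3
i=2 t=1 v=3: → [0,6); WM=-2
i=3 t=1 v=8: → [0,6); WM=-2
i=4 t=2 v=5: → [0,7); WM=-1
i=5 t=4 v=4: → [0,9); WM=1
i=6 t=2 v=8: → [0,9); WM=1
i=7 t=5 v=2: → [0,10); WM=2
i=8 t=5 v=2: → [0,10); WM=2
i=9 t=4 v=7: → [0,10); WM=2
i=10 t=16 v=7: → [16,21); WM=13
i=11 t=17 v=5: → [16,22); WM=14
i=12 t=4 v=1: DROP (t<14-0); WM=14
i=13 t=8 v=6: DROP (t<14-0); WM=14
i=14 t=13 v=1: DROP (t<14-0); WM=14
i=15 t=21 v=9: → [16,26); WM=18
i=16 t=22 v=6: → [16,27); WM=19
i=17 t=21 v=3: → [16,27); WM=19
i=18 t=25 v=8: → [16,30); WM=22
i=19 t=22 v=9: → [16,30); WM=22
i=20 t=26 v=8: → [16,31); WM=23
i=21 t=25 v=7: → [16,31); WM=23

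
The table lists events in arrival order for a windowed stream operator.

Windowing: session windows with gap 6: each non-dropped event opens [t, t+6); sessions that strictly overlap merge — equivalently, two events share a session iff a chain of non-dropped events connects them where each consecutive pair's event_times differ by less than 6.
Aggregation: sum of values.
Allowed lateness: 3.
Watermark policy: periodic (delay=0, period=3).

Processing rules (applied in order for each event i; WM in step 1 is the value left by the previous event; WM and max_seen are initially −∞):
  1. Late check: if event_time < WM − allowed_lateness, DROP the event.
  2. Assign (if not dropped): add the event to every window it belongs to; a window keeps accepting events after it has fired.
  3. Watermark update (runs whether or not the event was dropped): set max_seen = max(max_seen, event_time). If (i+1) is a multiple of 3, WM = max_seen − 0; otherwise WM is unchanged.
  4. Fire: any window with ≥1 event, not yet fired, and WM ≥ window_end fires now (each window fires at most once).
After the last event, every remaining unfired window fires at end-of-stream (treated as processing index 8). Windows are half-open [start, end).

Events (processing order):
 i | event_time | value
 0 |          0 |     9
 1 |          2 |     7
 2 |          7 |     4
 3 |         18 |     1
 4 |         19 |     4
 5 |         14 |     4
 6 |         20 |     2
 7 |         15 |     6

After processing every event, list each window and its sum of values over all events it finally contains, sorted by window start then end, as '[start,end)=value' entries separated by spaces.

i=0 t=0 v=9: → [0,6); WM=−∞
i=1 t=2 v=7: → [0,8); WM=−∞
i=2 t=7 v=4: → [0,13); WM=7
i=3 t=18 v=1: → [18,24); WM=7
i=4 t=19 v=4: → [18,25); WM=7
i=5 t=14 v=4: → [14,25); WM=19
i=6 t=20 v=2: → [14,26); WM=19
i=7 t=15 v=6: DROP (t<19-3); WM=19

[0,13)=20 [14,26)=11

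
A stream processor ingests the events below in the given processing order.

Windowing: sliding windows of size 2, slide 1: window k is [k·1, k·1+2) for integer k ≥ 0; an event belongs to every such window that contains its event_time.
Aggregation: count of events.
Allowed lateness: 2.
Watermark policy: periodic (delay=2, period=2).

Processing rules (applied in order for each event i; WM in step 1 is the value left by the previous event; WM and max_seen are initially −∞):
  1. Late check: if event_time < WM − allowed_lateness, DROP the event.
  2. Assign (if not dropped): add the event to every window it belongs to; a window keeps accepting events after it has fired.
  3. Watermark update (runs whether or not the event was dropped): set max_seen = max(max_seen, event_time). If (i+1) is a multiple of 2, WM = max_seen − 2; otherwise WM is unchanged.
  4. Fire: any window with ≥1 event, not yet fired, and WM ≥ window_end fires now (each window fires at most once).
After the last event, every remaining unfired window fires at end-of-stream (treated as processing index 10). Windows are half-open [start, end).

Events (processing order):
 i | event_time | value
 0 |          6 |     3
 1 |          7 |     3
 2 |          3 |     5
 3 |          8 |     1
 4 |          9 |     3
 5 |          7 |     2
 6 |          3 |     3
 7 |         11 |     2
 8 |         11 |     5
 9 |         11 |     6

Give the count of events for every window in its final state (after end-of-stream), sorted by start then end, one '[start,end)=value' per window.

[2,4)=1 [3,5)=1 [5,7)=1 [6,8)=3 [7,9)=3 [8,10)=2 [9,11)=1 [10,12)=3 [11,13)=3

i=0 t=6 v=3: → [6,8),[5,7); WM=−∞
i=1 t=7 v=3: → [7,9),[6,8); WM=5
i=2 t=3 v=5: → [3,5),[2,4); WM=5; [2,4) fires=1 [3,5) fires=1
i=3 t=8 v=1: → [8,10),[7,9); WM=6
i=4 t=9 v=3: → [9,11),[8,10); WM=6
i=5 t=7 v=2: → [7,9),[6,8); WM=7; [5,7) fires=1
i=6 t=3 v=3: DROP (t<7-2); WM=7
i=7 t=11 v=2: → [11,13),[10,12); WM=9; [6,8) fires=3 [7,9) fires=3
i=8 t=11 v=5: → [11,13),[10,12); WM=9
i=9 t=11 v=6: → [11,13),[10,12); WM=9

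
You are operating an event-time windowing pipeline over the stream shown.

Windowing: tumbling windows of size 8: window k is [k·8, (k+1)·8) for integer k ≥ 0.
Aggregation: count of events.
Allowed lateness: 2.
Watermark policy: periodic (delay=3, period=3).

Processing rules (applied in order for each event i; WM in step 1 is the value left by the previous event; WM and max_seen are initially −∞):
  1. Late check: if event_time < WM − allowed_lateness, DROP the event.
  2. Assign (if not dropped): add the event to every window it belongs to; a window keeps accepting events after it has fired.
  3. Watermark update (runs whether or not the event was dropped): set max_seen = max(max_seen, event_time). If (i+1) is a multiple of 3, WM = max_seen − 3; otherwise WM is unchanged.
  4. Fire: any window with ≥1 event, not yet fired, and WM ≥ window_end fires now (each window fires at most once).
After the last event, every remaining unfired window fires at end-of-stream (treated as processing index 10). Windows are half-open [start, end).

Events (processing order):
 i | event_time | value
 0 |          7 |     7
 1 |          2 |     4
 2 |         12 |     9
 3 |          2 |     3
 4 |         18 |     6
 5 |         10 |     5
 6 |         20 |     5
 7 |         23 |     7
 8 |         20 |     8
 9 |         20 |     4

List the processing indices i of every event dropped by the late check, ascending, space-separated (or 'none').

i=0 t=7 v=7: → [0,8); WM=−∞
i=1 t=2 v=4: → [0,8); WM=−∞
i=2 t=12 v=9: → [8,16); WM=9; [0,8) fires=2
i=3 t=2 v=3: DROP (t<9-2); WM=9
i=4 t=18 v=6: → [16,24); WM=9
i=5 t=10 v=5: → [8,16); WM=15
i=6 t=20 v=5: → [16,24); WM=15
i=7 t=23 v=7: → [16,24); WM=15
i=8 t=20 v=8: → [16,24); WM=20; [8,16) fires=2
i=9 t=20 v=4: → [16,24); WM=20

3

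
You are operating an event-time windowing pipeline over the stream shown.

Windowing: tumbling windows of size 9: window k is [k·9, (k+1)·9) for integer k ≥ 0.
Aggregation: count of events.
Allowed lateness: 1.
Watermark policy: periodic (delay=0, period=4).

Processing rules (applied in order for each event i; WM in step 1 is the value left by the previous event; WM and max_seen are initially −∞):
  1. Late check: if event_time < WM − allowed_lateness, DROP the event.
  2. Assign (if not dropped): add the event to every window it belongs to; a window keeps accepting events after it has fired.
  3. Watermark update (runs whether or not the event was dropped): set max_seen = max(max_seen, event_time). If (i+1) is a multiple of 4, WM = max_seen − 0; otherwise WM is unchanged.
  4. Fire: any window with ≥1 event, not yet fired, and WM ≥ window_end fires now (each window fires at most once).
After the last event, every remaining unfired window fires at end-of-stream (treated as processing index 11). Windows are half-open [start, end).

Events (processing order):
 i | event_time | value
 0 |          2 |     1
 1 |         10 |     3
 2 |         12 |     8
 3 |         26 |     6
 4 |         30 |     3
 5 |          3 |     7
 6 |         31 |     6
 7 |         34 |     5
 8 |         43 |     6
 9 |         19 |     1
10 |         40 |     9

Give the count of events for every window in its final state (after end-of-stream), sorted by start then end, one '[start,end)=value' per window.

i=0 t=2 v=1: → [0,9); WM=−∞
i=1 t=10 v=3: → [9,18); WM=−∞
i=2 t=12 v=8: → [9,18); WM=−∞
i=3 t=26 v=6: → [18,27); WM=26; [0,9) fires=1 [9,18) fires=2
i=4 t=30 v=3: → [27,36); WM=26
i=5 t=3 v=7: DROP (t<26-1); WM=26
i=6 t=31 v=6: → [27,36); WM=26
i=7 t=34 v=5: → [27,36); WM=34; [18,27) fires=1
i=8 t=43 v=6: → [36,45); WM=34
i=9 t=19 v=1: DROP (t<34-1); WM=34
i=10 t=40 v=9: → [36,45); WM=34

[0,9)=1 [9,18)=2 [18,27)=1 [27,36)=3 [36,45)=2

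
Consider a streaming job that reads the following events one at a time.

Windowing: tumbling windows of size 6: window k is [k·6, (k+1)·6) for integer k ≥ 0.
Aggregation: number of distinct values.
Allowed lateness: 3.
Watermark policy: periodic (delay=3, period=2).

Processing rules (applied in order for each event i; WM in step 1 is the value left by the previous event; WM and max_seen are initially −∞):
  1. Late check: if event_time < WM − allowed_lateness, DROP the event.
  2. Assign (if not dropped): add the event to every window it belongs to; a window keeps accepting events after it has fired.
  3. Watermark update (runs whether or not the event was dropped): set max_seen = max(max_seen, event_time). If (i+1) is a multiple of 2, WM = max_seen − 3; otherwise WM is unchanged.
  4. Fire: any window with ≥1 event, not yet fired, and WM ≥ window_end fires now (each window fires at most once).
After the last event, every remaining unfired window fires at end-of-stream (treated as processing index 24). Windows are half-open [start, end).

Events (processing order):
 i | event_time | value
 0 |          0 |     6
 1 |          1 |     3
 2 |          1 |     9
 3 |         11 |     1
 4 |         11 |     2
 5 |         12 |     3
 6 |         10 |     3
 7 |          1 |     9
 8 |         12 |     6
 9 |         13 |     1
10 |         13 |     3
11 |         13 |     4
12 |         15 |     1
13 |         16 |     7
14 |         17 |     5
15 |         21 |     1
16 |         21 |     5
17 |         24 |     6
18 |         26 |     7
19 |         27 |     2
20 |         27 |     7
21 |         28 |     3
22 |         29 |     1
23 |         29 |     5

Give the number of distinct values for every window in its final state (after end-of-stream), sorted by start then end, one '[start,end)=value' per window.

[0,6)=3 [6,12)=3 [12,18)=6 [18,24)=2 [24,30)=6

i=0 t=0 v=6: → [0,6); WM=−∞
i=1 t=1 v=3: → [0,6); WM=-2
i=2 t=1 v=9: → [0,6); WM=-2
i=3 t=11 v=1: → [6,12); WM=8; [0,6) fires=3
i=4 t=11 v=2: → [6,12); WM=8
i=5 t=12 v=3: → [12,18); WM=9
i=6 t=10 v=3: → [6,12); WM=9
i=7 t=1 v=9: DROP (t<9-3); WM=9
i=8 t=12 v=6: → [12,18); WM=9
i=9 t=13 v=1: → [12,18); WM=10
i=10 t=13 v=3: → [12,18); WM=10
i=11 t=13 v=4: → [12,18); WM=10
i=12 t=15 v=1: → [12,18); WM=10
i=13 t=16 v=7: → [12,18); WM=13; [6,12) fires=3
i=14 t=17 v=5: → [12,18); WM=13
i=15 t=21 v=1: → [18,24); WM=18; [12,18) fires=6
i=16 t=21 v=5: → [18,24); WM=18
i=17 t=24 v=6: → [24,30); WM=21
i=18 t=26 v=7: → [24,30); WM=21
i=19 t=27 v=2: → [24,30); WM=24; [18,24) fires=2
i=20 t=27 v=7: → [24,30); WM=24
i=21 t=28 v=3: → [24,30); WM=25
i=22 t=29 v=1: → [24,30); WM=25
i=23 t=29 v=5: → [24,30); WM=26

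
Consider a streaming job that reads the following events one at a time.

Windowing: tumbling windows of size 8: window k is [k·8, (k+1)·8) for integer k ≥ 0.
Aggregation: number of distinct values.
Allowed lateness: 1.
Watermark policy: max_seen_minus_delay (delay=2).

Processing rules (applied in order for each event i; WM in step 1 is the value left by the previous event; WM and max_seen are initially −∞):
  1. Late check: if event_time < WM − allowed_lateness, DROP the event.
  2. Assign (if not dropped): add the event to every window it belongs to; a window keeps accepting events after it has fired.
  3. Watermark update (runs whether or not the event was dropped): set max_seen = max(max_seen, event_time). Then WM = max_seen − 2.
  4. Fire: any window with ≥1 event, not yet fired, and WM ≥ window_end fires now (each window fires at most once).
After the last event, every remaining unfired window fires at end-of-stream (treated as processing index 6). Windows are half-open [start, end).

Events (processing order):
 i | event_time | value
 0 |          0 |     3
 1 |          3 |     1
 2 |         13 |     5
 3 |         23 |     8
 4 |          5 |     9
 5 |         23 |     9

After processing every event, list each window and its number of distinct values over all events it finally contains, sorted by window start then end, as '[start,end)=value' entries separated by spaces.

[0,8)=2 [8,16)=1 [16,24)=2

i=0 t=0 v=3: → [0,8); WM=-2
i=1 t=3 v=1: → [0,8); WM=1
i=2 t=13 v=5: → [8,16); WM=11; [0,8) fires=2
i=3 t=23 v=8: → [16,24); WM=21; [8,16) fires=1
i=4 t=5 v=9: DROP (t<21-1); WM=21
i=5 t=23 v=9: → [16,24); WM=21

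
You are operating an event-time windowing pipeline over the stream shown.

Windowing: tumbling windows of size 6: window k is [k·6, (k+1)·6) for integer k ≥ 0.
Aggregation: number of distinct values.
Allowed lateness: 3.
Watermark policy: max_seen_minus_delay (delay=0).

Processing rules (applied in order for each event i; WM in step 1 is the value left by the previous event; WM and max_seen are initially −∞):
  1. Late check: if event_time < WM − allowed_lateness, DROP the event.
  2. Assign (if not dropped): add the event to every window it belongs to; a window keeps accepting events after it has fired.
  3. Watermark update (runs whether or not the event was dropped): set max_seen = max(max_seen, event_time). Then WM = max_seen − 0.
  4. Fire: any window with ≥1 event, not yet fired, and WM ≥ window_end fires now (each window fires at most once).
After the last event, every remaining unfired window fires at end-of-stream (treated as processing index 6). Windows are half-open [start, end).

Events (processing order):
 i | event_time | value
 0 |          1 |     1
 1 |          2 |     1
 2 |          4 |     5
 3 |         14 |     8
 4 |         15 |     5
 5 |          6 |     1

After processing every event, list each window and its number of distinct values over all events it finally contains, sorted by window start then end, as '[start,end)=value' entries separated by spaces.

[0,6)=2 [12,18)=2

i=0 t=1 v=1: → [0,6); WM=1
i=1 t=2 v=1: → [0,6); WM=2
i=2 t=4 v=5: → [0,6); WM=4
i=3 t=14 v=8: → [12,18); WM=14; [0,6) fires=2
i=4 t=15 v=5: → [12,18); WM=15
i=5 t=6 v=1: DROP (t<15-3); WM=15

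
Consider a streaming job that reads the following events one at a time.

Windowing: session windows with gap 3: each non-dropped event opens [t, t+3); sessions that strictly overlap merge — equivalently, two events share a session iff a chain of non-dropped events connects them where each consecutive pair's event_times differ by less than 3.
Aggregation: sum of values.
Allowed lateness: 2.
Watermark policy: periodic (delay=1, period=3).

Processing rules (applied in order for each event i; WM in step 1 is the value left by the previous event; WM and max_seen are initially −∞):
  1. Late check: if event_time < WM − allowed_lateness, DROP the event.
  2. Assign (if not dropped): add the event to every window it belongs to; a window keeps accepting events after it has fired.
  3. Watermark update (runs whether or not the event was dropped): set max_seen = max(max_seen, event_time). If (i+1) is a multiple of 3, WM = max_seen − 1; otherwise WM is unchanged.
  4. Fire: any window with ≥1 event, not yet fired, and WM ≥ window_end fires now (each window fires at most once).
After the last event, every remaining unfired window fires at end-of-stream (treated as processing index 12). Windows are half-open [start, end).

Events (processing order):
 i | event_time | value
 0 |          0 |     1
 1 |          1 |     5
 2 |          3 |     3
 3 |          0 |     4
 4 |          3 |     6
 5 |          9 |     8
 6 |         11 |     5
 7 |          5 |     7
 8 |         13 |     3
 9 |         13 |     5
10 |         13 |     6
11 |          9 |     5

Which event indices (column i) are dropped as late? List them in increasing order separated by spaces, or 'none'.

7 11

i=0 t=0 v=1: → [0,3); WM=−∞
i=1 t=1 v=5: → [0,4); WM=−∞
i=2 t=3 v=3: → [0,6); WM=2
i=3 t=0 v=4: → [0,6); WM=2
i=4 t=3 v=6: → [0,6); WM=2
i=5 t=9 v=8: → [9,12); WM=8
i=6 t=11 v=5: → [9,14); WM=8
i=7 t=5 v=7: DROP (t<8-2); WM=8
i=8 t=13 v=3: → [9,16); WM=12
i=9 t=13 v=5: → [9,16); WM=12
i=10 t=13 v=6: → [9,16); WM=12
i=11 t=9 v=5: DROP (t<12-2); WM=12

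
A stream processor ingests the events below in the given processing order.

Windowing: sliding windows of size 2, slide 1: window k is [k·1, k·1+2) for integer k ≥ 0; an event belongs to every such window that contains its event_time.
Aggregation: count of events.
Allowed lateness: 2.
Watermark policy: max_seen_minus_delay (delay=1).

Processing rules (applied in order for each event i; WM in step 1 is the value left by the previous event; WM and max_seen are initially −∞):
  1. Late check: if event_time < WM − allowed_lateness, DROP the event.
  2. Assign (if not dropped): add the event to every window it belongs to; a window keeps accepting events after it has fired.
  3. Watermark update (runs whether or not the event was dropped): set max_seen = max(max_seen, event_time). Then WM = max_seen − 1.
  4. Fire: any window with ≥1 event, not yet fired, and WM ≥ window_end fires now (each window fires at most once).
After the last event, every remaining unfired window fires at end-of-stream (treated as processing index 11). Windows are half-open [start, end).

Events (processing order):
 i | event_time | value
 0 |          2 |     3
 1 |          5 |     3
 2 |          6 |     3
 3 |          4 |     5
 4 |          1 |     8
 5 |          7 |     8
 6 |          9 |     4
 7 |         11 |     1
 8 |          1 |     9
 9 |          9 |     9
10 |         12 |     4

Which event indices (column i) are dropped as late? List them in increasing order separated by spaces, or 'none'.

i=0 t=2 v=3: → [2,4),[1,3); WM=1
i=1 t=5 v=3: → [5,7),[4,6); WM=4; [1,3) fires=1 [2,4) fires=1
i=2 t=6 v=3: → [6,8),[5,7); WM=5
i=3 t=4 v=5: → [4,6),[3,5); WM=5; [3,5) fires=1
i=4 t=1 v=8: DROP (t<5-2); WM=5
i=5 t=7 v=8: → [7,9),[6,8); WM=6; [4,6) fires=2
i=6 t=9 v=4: → [9,11),[8,10); WM=8; [5,7) fires=2 [6,8) fires=2
i=7 t=11 v=1: → [11,13),[10,12); WM=10; [7,9) fires=1 [8,10) fires=1
i=8 t=1 v=9: DROP (t<10-2); WM=10
i=9 t=9 v=9: → [9,11),[8,10); WM=10
i=10 t=12 v=4: → [12,14),[11,13); WM=11; [9,11) fires=2

4 8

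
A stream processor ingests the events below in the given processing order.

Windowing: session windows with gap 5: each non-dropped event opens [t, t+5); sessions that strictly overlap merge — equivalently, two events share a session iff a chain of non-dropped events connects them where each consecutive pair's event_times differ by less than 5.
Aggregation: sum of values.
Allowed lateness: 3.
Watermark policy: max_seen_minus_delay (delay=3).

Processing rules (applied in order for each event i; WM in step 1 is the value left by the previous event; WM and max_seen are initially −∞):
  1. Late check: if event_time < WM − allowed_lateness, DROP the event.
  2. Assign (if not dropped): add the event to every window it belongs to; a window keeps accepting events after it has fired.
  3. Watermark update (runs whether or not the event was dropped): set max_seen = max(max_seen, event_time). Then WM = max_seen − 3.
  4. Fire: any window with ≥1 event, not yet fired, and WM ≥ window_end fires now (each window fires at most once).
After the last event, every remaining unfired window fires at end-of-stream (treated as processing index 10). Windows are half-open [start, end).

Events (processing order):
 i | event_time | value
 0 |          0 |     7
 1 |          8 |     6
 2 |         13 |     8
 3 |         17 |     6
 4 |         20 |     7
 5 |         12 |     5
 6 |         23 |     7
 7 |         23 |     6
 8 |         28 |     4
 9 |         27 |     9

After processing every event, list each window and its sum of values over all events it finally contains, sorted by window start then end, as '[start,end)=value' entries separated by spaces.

[0,5)=7 [8,13)=6 [13,33)=47

i=0 t=0 v=7: → [0,5); WM=-3
i=1 t=8 v=6: → [8,13); WM=5
i=2 t=13 v=8: → [13,18); WM=10
i=3 t=17 v=6: → [13,22); WM=14
i=4 t=20 v=7: → [13,25); WM=17
i=5 t=12 v=5: DROP (t<17-3); WM=17
i=6 t=23 v=7: → [13,28); WM=20
i=7 t=23 v=6: → [13,28); WM=20
i=8 t=28 v=4: → [28,33); WM=25
i=9 t=27 v=9: → [13,33); WM=25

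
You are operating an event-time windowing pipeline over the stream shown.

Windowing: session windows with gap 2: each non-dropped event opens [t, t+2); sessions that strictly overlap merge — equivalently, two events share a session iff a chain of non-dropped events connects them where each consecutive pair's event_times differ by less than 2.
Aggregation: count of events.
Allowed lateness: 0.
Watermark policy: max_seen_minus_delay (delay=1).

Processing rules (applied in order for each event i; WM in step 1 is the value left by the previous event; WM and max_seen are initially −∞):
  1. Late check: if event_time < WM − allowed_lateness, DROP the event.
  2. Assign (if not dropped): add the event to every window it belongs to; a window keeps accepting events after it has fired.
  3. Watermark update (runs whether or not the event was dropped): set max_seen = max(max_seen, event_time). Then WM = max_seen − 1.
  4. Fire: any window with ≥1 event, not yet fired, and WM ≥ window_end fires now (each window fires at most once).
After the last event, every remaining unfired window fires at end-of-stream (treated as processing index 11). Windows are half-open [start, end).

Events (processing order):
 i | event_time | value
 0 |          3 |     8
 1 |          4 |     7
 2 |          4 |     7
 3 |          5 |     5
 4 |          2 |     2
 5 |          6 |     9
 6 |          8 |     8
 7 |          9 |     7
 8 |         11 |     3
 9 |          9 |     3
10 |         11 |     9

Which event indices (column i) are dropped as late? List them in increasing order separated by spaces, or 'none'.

4 9

i=0 t=3 v=8: → [3,5); WM=2
i=1 t=4 v=7: → [3,6); WM=3
i=2 t=4 v=7: → [3,6); WM=3
i=3 t=5 v=5: → [3,7); WM=4
i=4 t=2 v=2: DROP (t<4-0); WM=4
i=5 t=6 v=9: → [3,8); WM=5
i=6 t=8 v=8: → [8,10); WM=7
i=7 t=9 v=7: → [8,11); WM=8
i=8 t=11 v=3: → [11,13); WM=10
i=9 t=9 v=3: DROP (t<10-0); WM=10
i=10 t=11 v=9: → [11,13); WM=10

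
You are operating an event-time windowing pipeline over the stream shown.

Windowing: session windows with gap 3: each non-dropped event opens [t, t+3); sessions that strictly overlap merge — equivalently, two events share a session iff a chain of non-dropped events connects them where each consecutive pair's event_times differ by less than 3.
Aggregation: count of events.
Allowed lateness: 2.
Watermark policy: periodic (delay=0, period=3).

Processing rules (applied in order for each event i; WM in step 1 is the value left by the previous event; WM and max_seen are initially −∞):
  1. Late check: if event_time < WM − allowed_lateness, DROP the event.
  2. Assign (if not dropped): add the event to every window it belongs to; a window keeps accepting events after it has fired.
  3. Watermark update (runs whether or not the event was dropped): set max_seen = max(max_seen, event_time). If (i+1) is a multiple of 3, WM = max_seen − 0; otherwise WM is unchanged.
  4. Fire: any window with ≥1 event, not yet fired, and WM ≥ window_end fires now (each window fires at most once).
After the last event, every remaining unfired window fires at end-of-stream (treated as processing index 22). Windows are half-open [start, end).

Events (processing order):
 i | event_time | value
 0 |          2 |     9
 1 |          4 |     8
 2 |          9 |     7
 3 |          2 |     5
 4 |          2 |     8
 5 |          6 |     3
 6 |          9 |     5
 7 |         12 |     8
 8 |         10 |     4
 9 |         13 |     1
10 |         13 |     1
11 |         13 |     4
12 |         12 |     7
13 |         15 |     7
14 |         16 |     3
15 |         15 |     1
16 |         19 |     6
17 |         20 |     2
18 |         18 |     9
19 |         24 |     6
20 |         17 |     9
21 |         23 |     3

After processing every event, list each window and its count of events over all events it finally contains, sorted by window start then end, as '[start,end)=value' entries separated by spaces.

[2,7)=2 [9,23)=14 [23,27)=2

i=0 t=2 v=9: → [2,5); WM=−∞
i=1 t=4 v=8: → [2,7); WM=−∞
i=2 t=9 v=7: → [9,12); WM=9
i=3 t=2 v=5: DROP (t<9-2); WM=9
i=4 t=2 v=8: DROP (t<9-2); WM=9
i=5 t=6 v=3: DROP (t<9-2); WM=9
i=6 t=9 v=5: → [9,12); WM=9
i=7 t=12 v=8: → [12,15); WM=9
i=8 t=10 v=4: → [9,15); WM=12
i=9 t=13 v=1: → [9,16); WM=12
i=10 t=13 v=1: → [9,16); WM=12
i=11 t=13 v=4: → [9,16); WM=13
i=12 t=12 v=7: → [9,16); WM=13
i=13 t=15 v=7: → [9,18); WM=13
i=14 t=16 v=3: → [9,19); WM=16
i=15 t=15 v=1: → [9,19); WM=16
i=16 t=19 v=6: → [19,22); WM=16
i=17 t=20 v=2: → [19,23); WM=20
i=18 t=18 v=9: → [9,23); WM=20
i=19 t=24 v=6: → [24,27); WM=20
i=20 t=17 v=9: DROP (t<20-2); WM=24
i=21 t=23 v=3: → [23,27); WM=24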